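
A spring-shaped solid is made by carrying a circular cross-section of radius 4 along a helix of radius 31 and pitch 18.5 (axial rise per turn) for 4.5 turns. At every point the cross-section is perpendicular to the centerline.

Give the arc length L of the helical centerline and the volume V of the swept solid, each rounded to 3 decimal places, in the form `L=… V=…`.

2πR = 2π·31 = 194.778745
per-turn = √(194.778745² + 18.5²) = √(37938.7593 + 342.25) = √38281.0093 = 195.655333
L = 4.5 × 195.655333 = 880.448998
V = π·4² × L = 50.265482 × 880.448998 = 44256.193681

L=880.449 V=44256.194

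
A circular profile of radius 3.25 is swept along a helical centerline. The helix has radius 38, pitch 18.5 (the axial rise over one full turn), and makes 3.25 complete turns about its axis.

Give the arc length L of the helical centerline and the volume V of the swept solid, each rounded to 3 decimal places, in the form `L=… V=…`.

2πR = 2π·38 = 238.761042
per-turn = √(238.761042² + 18.5²) = √(57006.8350 + 342.25) = √57349.0850 = 239.476690
L = 3.25 × 239.476690 = 778.299242
V = π·3.25² × L = 33.183072 × 778.299242 = 25826.360108

L=778.299 V=25826.360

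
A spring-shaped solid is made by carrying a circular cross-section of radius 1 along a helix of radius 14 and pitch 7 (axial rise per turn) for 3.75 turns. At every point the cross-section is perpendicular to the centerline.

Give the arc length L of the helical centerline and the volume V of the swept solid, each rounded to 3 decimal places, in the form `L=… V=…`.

L=330.910 V=1039.585

2πR = 2π·14 = 87.964594
per-turn = √(87.964594² + 7²) = √(7737.7699 + 49) = √7786.7699 = 88.242676
L = 3.75 × 88.242676 = 330.910035
V = π·1² × L = 3.141593 × 330.910035 = 1039.584534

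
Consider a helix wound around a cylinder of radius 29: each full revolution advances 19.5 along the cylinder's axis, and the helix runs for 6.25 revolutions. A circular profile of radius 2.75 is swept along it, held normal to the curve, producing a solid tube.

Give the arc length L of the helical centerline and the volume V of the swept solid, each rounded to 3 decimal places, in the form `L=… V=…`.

2πR = 2π·29 = 182.212374
per-turn = √(182.212374² + 19.5²) = √(33201.3492 + 380.25) = √33581.5992 = 183.252829
L = 6.25 × 183.252829 = 1145.330179
V = π·2.75² × L = 23.758294 × 1145.330179 = 27211.091627

L=1145.330 V=27211.092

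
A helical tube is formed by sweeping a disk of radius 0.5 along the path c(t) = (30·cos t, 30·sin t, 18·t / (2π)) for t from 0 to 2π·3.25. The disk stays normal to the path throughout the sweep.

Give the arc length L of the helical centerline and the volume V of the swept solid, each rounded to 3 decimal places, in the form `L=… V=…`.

2πR = 2π·30 = 188.495559
per-turn = √(188.495559² + 18²) = √(35530.5758 + 324) = √35854.5758 = 189.353046
L = 3.25 × 189.353046 = 615.397398
V = π·0.5² × L = 0.785398 × 615.397398 = 483.331986

L=615.397 V=483.332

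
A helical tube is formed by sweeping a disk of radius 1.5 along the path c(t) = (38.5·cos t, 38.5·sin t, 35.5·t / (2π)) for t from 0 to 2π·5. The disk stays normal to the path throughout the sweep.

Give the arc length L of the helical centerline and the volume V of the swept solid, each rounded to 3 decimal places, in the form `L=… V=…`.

2πR = 2π·38.5 = 241.902634
per-turn = √(241.902634² + 35.5²) = √(58516.8845 + 1260.25) = √59777.1345 = 244.493629
L = 5 × 244.493629 = 1222.468144
V = π·1.5² × L = 7.068583 × 1222.468144 = 8641.118114

L=1222.468 V=8641.118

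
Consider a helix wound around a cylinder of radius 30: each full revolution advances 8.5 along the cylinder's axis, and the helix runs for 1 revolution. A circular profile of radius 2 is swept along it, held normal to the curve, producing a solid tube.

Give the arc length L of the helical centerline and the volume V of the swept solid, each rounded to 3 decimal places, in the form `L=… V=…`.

2πR = 2π·30 = 188.495559
per-turn = √(188.495559² + 8.5²) = √(35530.5758 + 72.25) = √35602.8258 = 188.687111
L = 1 × 188.687111 = 188.687111
V = π·2² × L = 12.566371 × 188.687111 = 2371.112167

L=188.687 V=2371.112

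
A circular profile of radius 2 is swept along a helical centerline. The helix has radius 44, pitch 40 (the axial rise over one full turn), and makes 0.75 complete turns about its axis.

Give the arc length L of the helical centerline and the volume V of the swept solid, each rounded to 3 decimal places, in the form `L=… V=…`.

2πR = 2π·44 = 276.460154
per-turn = √(276.460154² + 40²) = √(76430.2165 + 1600) = √78030.2165 = 279.338892
L = 0.75 × 279.338892 = 209.504169
V = π·2² × L = 12.566371 × 209.504169 = 2632.707031

L=209.504 V=2632.707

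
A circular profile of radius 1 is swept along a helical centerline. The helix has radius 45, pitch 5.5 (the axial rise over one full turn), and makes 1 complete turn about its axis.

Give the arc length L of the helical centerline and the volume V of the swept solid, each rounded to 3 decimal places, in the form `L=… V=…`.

2πR = 2π·45 = 282.743339
per-turn = √(282.743339² + 5.5²) = √(79943.7956 + 30.25) = √79974.0456 = 282.796828
L = 1 × 282.796828 = 282.796828
V = π·1² × L = 3.141593 × 282.796828 = 888.432436

L=282.797 V=888.432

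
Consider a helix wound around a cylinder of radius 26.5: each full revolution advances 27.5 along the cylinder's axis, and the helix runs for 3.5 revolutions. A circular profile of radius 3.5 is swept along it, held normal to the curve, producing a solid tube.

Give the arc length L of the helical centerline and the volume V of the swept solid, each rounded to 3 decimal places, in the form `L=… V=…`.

L=590.660 V=22731.273

2πR = 2π·26.5 = 166.504411
per-turn = √(166.504411² + 27.5²) = √(27723.7188 + 756.25) = √28479.9688 = 168.760092
L = 3.5 × 168.760092 = 590.660323
V = π·3.5² × L = 38.484510 × 590.660323 = 22731.273117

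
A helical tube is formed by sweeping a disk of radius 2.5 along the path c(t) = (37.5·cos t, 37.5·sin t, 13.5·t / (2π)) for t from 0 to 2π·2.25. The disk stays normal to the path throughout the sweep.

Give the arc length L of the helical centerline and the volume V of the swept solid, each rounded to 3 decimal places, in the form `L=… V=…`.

L=531.013 V=10426.420

2πR = 2π·37.5 = 235.619449
per-turn = √(235.619449² + 13.5²) = √(55516.5248 + 182.25) = √55698.7748 = 236.005879
L = 2.25 × 236.005879 = 531.013227
V = π·2.5² × L = 19.634954 × 531.013227 = 10426.420330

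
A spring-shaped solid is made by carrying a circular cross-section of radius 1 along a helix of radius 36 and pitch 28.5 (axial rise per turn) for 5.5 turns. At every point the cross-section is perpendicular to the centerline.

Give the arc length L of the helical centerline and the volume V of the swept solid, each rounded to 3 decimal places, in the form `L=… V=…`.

L=1253.907 V=3939.265

2πR = 2π·36 = 226.194671
per-turn = √(226.194671² + 28.5²) = √(51164.0292 + 812.25) = √51976.2792 = 227.983068
L = 5.5 × 227.983068 = 1253.906873
V = π·1² × L = 3.141593 × 1253.906873 = 3939.264621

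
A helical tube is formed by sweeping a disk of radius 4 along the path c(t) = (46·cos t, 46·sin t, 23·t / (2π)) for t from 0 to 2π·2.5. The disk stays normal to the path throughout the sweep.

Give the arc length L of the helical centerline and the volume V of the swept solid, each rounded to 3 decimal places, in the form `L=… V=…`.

L=724.851 V=36434.963

2πR = 2π·46 = 289.026524
per-turn = √(289.026524² + 23²) = √(83536.3317 + 529) = √84065.3317 = 289.940221
L = 2.5 × 289.940221 = 724.850552
V = π·4² × L = 50.265482 × 724.850552 = 36434.962709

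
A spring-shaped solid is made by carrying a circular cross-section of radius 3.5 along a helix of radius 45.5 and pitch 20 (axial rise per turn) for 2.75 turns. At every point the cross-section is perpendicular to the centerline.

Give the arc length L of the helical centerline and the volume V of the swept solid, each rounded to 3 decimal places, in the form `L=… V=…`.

2πR = 2π·45.5 = 285.884931
per-turn = √(285.884931² + 20²) = √(81730.1940 + 400) = √82130.1940 = 286.583660
L = 2.75 × 286.583660 = 788.105064
V = π·3.5² × L = 38.484510 × 788.105064 = 30329.837235

L=788.105 V=30329.837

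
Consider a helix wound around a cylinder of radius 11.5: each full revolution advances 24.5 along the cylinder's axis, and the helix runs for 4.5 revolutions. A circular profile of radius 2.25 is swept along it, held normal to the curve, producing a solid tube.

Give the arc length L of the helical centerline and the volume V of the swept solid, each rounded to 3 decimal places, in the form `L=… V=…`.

L=343.338 V=5460.549

2πR = 2π·11.5 = 72.256631
per-turn = √(72.256631² + 24.5²) = √(5221.0207 + 600.25) = √5821.2707 = 76.297252
L = 4.5 × 76.297252 = 343.337636
V = π·2.25² × L = 15.904313 × 343.337636 = 5460.549161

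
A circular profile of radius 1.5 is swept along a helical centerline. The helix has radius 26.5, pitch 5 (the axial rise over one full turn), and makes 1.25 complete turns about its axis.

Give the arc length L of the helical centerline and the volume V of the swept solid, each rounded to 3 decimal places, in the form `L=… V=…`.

2πR = 2π·26.5 = 166.504411
per-turn = √(166.504411² + 5²) = √(27723.7188 + 25) = √27748.7188 = 166.579467
L = 1.25 × 166.579467 = 208.224334
V = π·1.5² × L = 7.068583 × 208.224334 = 1471.851082

L=208.224 V=1471.851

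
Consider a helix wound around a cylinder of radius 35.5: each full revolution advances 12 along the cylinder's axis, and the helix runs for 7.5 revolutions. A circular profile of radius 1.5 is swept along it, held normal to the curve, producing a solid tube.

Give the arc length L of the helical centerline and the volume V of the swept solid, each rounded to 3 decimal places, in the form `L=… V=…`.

L=1675.317 V=11842.120

2πR = 2π·35.5 = 223.053078
per-turn = √(223.053078² + 12²) = √(49752.6758 + 144) = √49896.6758 = 223.375638
L = 7.5 × 223.375638 = 1675.317287
V = π·1.5² × L = 7.068583 × 1675.317287 = 11842.120085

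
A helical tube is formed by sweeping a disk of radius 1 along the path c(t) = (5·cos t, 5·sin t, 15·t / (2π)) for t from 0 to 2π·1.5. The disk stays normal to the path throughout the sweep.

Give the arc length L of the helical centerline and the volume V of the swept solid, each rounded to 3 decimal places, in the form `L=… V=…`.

L=52.220 V=164.053

2πR = 2π·5 = 31.415927
per-turn = √(31.415927² + 15²) = √(986.9604 + 225) = √1211.9604 = 34.813222
L = 1.5 × 34.813222 = 52.219833
V = π·1² × L = 3.141593 × 52.219833 = 164.053445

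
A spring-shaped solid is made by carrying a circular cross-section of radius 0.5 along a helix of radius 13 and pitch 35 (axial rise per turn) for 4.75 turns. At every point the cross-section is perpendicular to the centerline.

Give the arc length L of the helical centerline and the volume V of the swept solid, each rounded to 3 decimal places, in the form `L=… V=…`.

2πR = 2π·13 = 81.681409
per-turn = √(81.681409² + 35²) = √(6671.8526 + 1225) = √7896.8526 = 88.864237
L = 4.75 × 88.864237 = 422.105125
V = π·0.5² × L = 0.785398 × 422.105125 = 331.520590

L=422.105 V=331.521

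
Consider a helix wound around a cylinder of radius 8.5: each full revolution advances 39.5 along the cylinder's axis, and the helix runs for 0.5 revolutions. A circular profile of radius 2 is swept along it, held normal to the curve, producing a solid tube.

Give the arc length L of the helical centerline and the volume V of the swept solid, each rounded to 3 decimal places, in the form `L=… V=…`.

2πR = 2π·8.5 = 53.407075
per-turn = √(53.407075² + 39.5²) = √(2852.3157 + 1560.25) = √4412.5657 = 66.427146
L = 0.5 × 66.427146 = 33.213573
V = π·2² × L = 12.566371 × 33.213573 = 417.374065

L=33.214 V=417.374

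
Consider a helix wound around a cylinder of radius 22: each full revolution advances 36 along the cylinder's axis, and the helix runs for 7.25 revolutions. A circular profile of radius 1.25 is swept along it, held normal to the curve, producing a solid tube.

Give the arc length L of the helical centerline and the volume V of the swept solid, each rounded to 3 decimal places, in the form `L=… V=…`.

L=1035.597 V=5083.476

2πR = 2π·22 = 138.230077
per-turn = √(138.230077² + 36²) = √(19107.5541 + 1296) = √20403.5541 = 142.841010
L = 7.25 × 142.841010 = 1035.597322
V = π·1.25² × L = 4.908739 × 1035.597322 = 5083.476467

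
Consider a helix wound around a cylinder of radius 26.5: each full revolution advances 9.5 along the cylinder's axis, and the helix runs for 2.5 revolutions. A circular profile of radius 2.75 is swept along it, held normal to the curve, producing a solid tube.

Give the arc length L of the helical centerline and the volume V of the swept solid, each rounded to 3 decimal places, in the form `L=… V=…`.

2πR = 2π·26.5 = 166.504411
per-turn = √(166.504411² + 9.5²) = √(27723.7188 + 90.25) = √27813.9688 = 166.775204
L = 2.5 × 166.775204 = 416.938011
V = π·2.75² × L = 23.758294 × 416.938011 = 9905.736023

L=416.938 V=9905.736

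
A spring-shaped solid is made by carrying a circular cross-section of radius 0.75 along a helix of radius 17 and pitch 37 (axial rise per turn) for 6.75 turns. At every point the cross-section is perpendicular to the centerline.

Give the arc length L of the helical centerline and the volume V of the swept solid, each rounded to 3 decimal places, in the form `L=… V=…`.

2πR = 2π·17 = 106.814150
per-turn = √(106.814150² + 37²) = √(11409.2627 + 1369) = √12778.2627 = 113.040978
L = 6.75 × 113.040978 = 763.026601
V = π·0.75² × L = 1.767146 × 763.026601 = 1348.379305

L=763.027 V=1348.379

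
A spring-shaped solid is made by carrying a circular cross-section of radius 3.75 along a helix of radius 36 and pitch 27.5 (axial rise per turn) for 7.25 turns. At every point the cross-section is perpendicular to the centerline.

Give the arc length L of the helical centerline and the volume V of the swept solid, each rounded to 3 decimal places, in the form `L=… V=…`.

L=1651.987 V=72982.532

2πR = 2π·36 = 226.194671
per-turn = √(226.194671² + 27.5²) = √(51164.0292 + 756.25) = √51920.2792 = 227.860219
L = 7.25 × 227.860219 = 1651.986585
V = π·3.75² × L = 44.178647 × 1651.986585 = 72982.531667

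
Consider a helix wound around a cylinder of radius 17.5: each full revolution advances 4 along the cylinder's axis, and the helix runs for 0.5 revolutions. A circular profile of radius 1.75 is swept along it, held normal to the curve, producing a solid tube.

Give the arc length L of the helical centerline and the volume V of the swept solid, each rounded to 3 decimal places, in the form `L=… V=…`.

2πR = 2π·17.5 = 109.955743
per-turn = √(109.955743² + 4²) = √(12090.2654 + 16) = √12106.2654 = 110.028475
L = 0.5 × 110.028475 = 55.014238
V = π·1.75² × L = 9.621128 × 55.014238 = 529.298995

L=55.014 V=529.299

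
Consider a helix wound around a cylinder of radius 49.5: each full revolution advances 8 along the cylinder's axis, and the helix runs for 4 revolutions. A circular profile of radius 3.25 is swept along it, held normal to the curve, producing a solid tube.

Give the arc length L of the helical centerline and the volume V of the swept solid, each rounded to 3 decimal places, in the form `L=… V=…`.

2πR = 2π·49.5 = 311.017673
per-turn = √(311.017673² + 8²) = √(96731.9927 + 64) = √96795.9927 = 311.120544
L = 4 × 311.120544 = 1244.482175
V = π·3.25² × L = 33.183072 × 1244.482175 = 41295.742116

L=1244.482 V=41295.742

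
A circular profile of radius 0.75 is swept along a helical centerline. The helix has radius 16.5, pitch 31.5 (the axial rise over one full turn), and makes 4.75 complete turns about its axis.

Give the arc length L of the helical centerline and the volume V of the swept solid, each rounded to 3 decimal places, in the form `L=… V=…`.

2πR = 2π·16.5 = 103.672558
per-turn = √(103.672558² + 31.5²) = √(10747.9992 + 992.25) = √11740.2492 = 108.352430
L = 4.75 × 108.352430 = 514.674045
V = π·0.75² × L = 1.767146 × 514.674045 = 909.504111

L=514.674 V=909.504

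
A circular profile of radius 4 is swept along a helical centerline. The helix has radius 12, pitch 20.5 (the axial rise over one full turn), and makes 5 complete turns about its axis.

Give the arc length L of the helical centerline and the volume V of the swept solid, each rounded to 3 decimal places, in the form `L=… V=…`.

2πR = 2π·12 = 75.398224
per-turn = √(75.398224² + 20.5²) = √(5684.8921 + 420.25) = √6105.1421 = 78.135409
L = 5 × 78.135409 = 390.677045
V = π·4² × L = 50.265482 × 390.677045 = 19637.570145

L=390.677 V=19637.570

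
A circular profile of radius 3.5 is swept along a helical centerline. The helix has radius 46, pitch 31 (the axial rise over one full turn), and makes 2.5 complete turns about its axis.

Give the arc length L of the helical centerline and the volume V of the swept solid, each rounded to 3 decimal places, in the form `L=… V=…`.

2πR = 2π·46 = 289.026524
per-turn = √(289.026524² + 31²) = √(83536.3317 + 961) = √84497.3317 = 290.684247
L = 2.5 × 290.684247 = 726.710618
V = π·3.5² × L = 38.484510 × 726.710618 = 27967.102064

L=726.711 V=27967.102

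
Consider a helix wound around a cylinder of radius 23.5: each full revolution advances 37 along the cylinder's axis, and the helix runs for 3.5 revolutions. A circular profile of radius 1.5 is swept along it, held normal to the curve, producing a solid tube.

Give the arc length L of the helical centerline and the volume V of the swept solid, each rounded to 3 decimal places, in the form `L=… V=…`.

2πR = 2π·23.5 = 147.654855
per-turn = √(147.654855² + 37²) = √(21801.9561 + 1369) = √23170.9561 = 152.220091
L = 3.5 × 152.220091 = 532.770319
V = π·1.5² × L = 7.068583 × 532.770319 = 3765.931468

L=532.770 V=3765.931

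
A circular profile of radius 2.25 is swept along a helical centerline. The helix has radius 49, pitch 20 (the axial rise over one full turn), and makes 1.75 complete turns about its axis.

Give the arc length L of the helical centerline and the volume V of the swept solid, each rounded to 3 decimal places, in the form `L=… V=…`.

L=539.919 V=8587.037

2πR = 2π·49 = 307.876080
per-turn = √(307.876080² + 20²) = √(94787.6807 + 400) = √95187.6807 = 308.525008
L = 1.75 × 308.525008 = 539.918764
V = π·2.25² × L = 15.904313 × 539.918764 = 8587.036919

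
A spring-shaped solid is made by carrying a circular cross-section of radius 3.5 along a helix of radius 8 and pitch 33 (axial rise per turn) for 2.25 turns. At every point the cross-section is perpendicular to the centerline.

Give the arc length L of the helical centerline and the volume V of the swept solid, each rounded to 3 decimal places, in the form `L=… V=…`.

L=135.293 V=5206.667

2πR = 2π·8 = 50.265482
per-turn = √(50.265482² + 33²) = √(2526.6187 + 1089) = √3615.6187 = 60.130015
L = 2.25 × 60.130015 = 135.292534
V = π·3.5² × L = 38.484510 × 135.292534 = 5206.666885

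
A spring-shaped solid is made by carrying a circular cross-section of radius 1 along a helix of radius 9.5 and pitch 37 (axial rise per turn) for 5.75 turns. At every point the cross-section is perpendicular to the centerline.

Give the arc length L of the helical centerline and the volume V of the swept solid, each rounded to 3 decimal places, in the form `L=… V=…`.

2πR = 2π·9.5 = 59.690260
per-turn = √(59.690260² + 37²) = √(3562.9272 + 1369) = √4931.9272 = 70.227681
L = 5.75 × 70.227681 = 403.809166
V = π·1² × L = 3.141593 × 403.809166 = 1268.603910

L=403.809 V=1268.604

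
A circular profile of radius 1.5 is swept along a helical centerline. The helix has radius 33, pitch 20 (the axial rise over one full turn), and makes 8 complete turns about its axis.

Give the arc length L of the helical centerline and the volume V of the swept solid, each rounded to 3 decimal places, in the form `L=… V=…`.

2πR = 2π·33 = 207.345115
per-turn = √(207.345115² + 20²) = √(42991.9968 + 400) = √43391.9968 = 208.307457
L = 8 × 208.307457 = 1666.459658
V = π·1.5² × L = 7.068583 × 1666.459658 = 11779.509196

L=1666.460 V=11779.509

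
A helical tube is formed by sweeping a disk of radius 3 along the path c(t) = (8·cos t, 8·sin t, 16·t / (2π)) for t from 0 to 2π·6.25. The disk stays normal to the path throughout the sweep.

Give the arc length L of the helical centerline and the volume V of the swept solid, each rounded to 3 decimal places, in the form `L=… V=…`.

2πR = 2π·8 = 50.265482
per-turn = √(50.265482² + 16²) = √(2526.6187 + 256) = √2782.6187 = 52.750533
L = 6.25 × 52.750533 = 329.690831
V = π·3² × L = 28.274334 × 329.690831 = 9321.788632

L=329.691 V=9321.789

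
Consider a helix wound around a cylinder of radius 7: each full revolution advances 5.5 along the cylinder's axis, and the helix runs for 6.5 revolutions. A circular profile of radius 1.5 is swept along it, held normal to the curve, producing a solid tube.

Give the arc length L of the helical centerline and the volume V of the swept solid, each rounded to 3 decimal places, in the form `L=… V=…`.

2πR = 2π·7 = 43.982297
per-turn = √(43.982297² + 5.5²) = √(1934.4425 + 30.25) = √1964.6925 = 44.324852
L = 6.5 × 44.324852 = 288.111535
V = π·1.5² × L = 7.068583 × 288.111535 = 2036.540433

L=288.112 V=2036.540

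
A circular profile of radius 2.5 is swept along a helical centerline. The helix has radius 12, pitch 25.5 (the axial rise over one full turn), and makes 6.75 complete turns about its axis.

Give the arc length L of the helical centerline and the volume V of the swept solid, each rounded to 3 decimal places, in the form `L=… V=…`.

L=537.257 V=10549.013

2πR = 2π·12 = 75.398224
per-turn = √(75.398224² + 25.5²) = √(5684.8921 + 650.25) = √6335.1421 = 79.593606
L = 6.75 × 79.593606 = 537.256841
V = π·2.5² × L = 19.634954 × 537.256841 = 10549.013411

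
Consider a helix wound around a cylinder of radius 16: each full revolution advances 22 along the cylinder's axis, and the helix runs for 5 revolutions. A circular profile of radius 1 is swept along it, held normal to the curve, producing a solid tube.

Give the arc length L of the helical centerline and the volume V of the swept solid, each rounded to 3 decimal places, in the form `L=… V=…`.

L=514.550 V=1616.507

2πR = 2π·16 = 100.530965
per-turn = √(100.530965² + 22²) = √(10106.4749 + 484) = √10590.4749 = 102.910033
L = 5 × 102.910033 = 514.550165
V = π·1² × L = 3.141593 × 514.550165 = 1616.507019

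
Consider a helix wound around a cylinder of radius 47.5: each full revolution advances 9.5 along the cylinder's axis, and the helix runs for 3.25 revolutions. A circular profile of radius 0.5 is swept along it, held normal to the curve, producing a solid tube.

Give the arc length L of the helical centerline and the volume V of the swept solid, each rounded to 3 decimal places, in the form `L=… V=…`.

L=970.458 V=762.196

2πR = 2π·47.5 = 298.451302
per-turn = √(298.451302² + 9.5²) = √(89073.1797 + 90.25) = √89163.4297 = 298.602461
L = 3.25 × 298.602461 = 970.457998
V = π·0.5² × L = 0.785398 × 970.457998 = 762.195929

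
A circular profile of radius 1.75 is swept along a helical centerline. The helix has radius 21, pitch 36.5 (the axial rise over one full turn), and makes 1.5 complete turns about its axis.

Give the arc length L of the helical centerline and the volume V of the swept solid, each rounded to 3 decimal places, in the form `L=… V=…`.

2πR = 2π·21 = 131.946891
per-turn = √(131.946891² + 36.5²) = √(17409.9822 + 1332.25) = √18742.2322 = 136.902272
L = 1.5 × 136.902272 = 205.353408
V = π·1.75² × L = 9.621128 × 205.353408 = 1975.731326

L=205.353 V=1975.731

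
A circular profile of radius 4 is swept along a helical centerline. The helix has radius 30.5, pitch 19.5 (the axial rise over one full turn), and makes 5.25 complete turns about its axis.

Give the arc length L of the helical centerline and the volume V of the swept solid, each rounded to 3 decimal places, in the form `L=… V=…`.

L=1011.290 V=50832.990

2πR = 2π·30.5 = 191.637152
per-turn = √(191.637152² + 19.5²) = √(36724.7980 + 380.25) = √37105.0480 = 192.626706
L = 5.25 × 192.626706 = 1011.290208
V = π·4² × L = 50.265482 × 1011.290208 = 50832.990211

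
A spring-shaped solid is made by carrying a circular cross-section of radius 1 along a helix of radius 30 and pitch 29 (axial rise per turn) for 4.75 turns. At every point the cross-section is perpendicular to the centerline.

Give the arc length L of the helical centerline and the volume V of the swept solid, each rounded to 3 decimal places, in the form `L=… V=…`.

L=905.888 V=2845.932

2πR = 2π·30 = 188.495559
per-turn = √(188.495559² + 29²) = √(35530.5758 + 841) = √36371.5758 = 190.713334
L = 4.75 × 190.713334 = 905.888337
V = π·1² × L = 3.141593 × 905.888337 = 2845.932146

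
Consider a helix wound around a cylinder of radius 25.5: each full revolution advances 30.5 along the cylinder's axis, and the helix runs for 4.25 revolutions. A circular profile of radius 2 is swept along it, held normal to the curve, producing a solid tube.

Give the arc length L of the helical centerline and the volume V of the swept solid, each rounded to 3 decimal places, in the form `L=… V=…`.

L=693.168 V=8710.609

2πR = 2π·25.5 = 160.221225
per-turn = √(160.221225² + 30.5²) = √(25670.8410 + 930.25) = √26601.0910 = 163.098409
L = 4.25 × 163.098409 = 693.168239
V = π·2² × L = 12.566371 × 693.168239 = 8710.608985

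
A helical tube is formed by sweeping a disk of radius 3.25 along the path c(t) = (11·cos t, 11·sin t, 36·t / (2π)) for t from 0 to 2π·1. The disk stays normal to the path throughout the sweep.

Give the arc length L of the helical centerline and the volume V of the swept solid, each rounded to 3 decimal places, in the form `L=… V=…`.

2πR = 2π·11 = 69.115038
per-turn = √(69.115038² + 36²) = √(4776.8885 + 1296) = √6072.8885 = 77.928740
L = 1 × 77.928740 = 77.928740
V = π·3.25² × L = 33.183072 × 77.928740 = 2585.915024

L=77.929 V=2585.915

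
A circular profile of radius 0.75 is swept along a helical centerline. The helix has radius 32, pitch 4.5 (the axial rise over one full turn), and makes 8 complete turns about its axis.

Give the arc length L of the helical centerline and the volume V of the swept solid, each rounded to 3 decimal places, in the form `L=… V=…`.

L=1608.898 V=2843.158

2πR = 2π·32 = 201.061930
per-turn = √(201.061930² + 4.5²) = √(40425.8996 + 20.25) = √40446.1496 = 201.112281
L = 8 × 201.112281 = 1608.898249
V = π·0.75² × L = 1.767146 × 1608.898249 = 2843.157892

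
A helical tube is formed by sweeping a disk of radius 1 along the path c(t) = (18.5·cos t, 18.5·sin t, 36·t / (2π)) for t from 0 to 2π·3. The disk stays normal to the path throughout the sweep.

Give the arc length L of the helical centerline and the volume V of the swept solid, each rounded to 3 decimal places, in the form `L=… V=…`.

L=365.058 V=1146.864

2πR = 2π·18.5 = 116.238928
per-turn = √(116.238928² + 36²) = √(13511.4884 + 1296) = √14807.4884 = 121.686024
L = 3 × 121.686024 = 365.058072
V = π·1² × L = 3.141593 × 365.058072 = 1146.863757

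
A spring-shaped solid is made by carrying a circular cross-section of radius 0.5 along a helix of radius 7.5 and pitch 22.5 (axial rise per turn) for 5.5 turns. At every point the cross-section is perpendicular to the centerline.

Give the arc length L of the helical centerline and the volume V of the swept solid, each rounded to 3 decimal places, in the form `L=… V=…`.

2πR = 2π·7.5 = 47.123890
per-turn = √(47.123890² + 22.5²) = √(2220.6610 + 506.25) = √2726.9110 = 52.219833
L = 5.5 × 52.219833 = 287.209083
V = π·0.5² × L = 0.785398 × 287.209083 = 225.573486

L=287.209 V=225.573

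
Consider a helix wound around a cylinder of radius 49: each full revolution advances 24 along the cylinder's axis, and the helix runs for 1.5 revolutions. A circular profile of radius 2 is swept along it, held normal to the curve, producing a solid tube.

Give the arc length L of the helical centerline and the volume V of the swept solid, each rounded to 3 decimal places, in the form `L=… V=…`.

L=463.215 V=5820.933

2πR = 2π·49 = 307.876080
per-turn = √(307.876080² + 24²) = √(94787.6807 + 576) = √95363.6807 = 308.810105
L = 1.5 × 308.810105 = 463.215157
V = π·2² × L = 12.566371 × 463.215157 = 5820.933335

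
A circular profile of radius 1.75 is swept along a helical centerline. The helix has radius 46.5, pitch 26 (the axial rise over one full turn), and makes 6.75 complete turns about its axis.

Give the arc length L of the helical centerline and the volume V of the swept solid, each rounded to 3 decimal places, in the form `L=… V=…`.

L=1979.928 V=19049.142

2πR = 2π·46.5 = 292.168117
per-turn = √(292.168117² + 26²) = √(85362.2085 + 676) = √86038.2085 = 293.322704
L = 6.75 × 293.322704 = 1979.928250
V = π·1.75² × L = 9.621128 × 1979.928250 = 19049.142133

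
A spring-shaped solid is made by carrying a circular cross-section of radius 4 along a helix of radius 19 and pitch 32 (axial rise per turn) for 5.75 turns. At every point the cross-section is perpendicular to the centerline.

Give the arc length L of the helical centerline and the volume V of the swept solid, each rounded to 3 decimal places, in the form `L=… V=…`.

L=710.671 V=35722.215

2πR = 2π·19 = 119.380521
per-turn = √(119.380521² + 32²) = √(14251.7088 + 1024) = √15275.7088 = 123.594938
L = 5.75 × 123.594938 = 710.670895
V = π·4² × L = 50.265482 × 710.670895 = 35722.215396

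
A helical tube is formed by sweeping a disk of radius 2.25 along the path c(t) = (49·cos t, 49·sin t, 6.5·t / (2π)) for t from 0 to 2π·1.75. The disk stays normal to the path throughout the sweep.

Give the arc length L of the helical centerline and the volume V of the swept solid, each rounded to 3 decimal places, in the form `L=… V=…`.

2πR = 2π·49 = 307.876080
per-turn = √(307.876080² + 6.5²) = √(94787.6807 + 42.25) = √94829.9307 = 307.944688
L = 1.75 × 307.944688 = 538.903203
V = π·2.25² × L = 15.904313 × 538.903203 = 8570.885121

L=538.903 V=8570.885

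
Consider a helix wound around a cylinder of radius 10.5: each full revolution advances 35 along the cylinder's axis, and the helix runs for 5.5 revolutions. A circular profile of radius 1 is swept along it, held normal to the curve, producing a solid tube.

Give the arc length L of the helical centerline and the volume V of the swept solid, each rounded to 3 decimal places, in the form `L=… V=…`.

L=410.754 V=1290.423

2πR = 2π·10.5 = 65.973446
per-turn = √(65.973446² + 35²) = √(4352.4955 + 1225) = √5577.4955 = 74.682632
L = 5.5 × 74.682632 = 410.754477
V = π·1² × L = 3.141593 × 410.754477 = 1290.423246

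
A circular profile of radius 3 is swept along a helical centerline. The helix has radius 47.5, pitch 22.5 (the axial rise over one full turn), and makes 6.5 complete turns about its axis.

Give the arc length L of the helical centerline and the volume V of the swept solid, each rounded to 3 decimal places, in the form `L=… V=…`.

L=1945.438 V=55005.977

2πR = 2π·47.5 = 298.451302
per-turn = √(298.451302² + 22.5²) = √(89073.1797 + 506.25) = √89579.4297 = 299.298229
L = 6.5 × 299.298229 = 1945.438487
V = π·3² × L = 28.274334 × 1945.438487 = 55005.977321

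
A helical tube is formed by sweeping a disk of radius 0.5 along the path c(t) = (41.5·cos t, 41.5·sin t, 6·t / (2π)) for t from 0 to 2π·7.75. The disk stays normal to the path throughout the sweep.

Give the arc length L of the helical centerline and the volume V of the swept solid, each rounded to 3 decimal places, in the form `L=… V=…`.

2πR = 2π·41.5 = 260.752190
per-turn = √(260.752190² + 6²) = √(67991.7047 + 36) = √68027.7047 = 260.821212
L = 7.75 × 260.821212 = 2021.364394
V = π·0.5² × L = 0.785398 × 2021.364394 = 1587.575883

L=2021.364 V=1587.576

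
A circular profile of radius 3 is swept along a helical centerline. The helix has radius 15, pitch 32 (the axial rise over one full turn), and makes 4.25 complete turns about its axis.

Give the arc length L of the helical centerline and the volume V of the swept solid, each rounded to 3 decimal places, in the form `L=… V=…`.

2πR = 2π·15 = 94.247780
per-turn = √(94.247780² + 32²) = √(8882.6440 + 1024) = √9906.6440 = 99.532125
L = 4.25 × 99.532125 = 423.011532
V = π·3² × L = 28.274334 × 423.011532 = 11960.369303

L=423.012 V=11960.369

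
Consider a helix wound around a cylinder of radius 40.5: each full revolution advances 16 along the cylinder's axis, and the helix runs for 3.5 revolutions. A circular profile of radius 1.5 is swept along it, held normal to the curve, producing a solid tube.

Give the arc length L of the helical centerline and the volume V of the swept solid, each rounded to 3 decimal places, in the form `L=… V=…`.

2πR = 2π·40.5 = 254.469005
per-turn = √(254.469005² + 16²) = √(64754.4745 + 256) = √65010.4745 = 254.971517
L = 3.5 × 254.971517 = 892.400309
V = π·1.5² × L = 7.068583 × 892.400309 = 6308.006077

L=892.400 V=6308.006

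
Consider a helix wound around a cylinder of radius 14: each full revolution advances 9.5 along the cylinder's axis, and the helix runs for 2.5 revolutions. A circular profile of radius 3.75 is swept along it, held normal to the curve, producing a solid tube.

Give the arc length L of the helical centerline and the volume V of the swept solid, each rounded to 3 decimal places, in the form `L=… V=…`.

2πR = 2π·14 = 87.964594
per-turn = √(87.964594² + 9.5²) = √(7737.7699 + 90.25) = √7828.0199 = 88.476098
L = 2.5 × 88.476098 = 221.190244
V = π·3.75² × L = 44.178647 × 221.190244 = 9771.885644

L=221.190 V=9771.886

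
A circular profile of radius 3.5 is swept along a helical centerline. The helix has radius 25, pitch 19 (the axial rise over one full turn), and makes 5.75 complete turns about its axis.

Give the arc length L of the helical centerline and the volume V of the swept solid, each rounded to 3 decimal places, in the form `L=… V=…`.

L=909.791 V=35012.869

2πR = 2π·25 = 157.079633
per-turn = √(157.079633² + 19²) = √(24674.0110 + 361) = √25035.0110 = 158.224559
L = 5.75 × 158.224559 = 909.791213
V = π·3.5² × L = 38.484510 × 909.791213 = 35012.869041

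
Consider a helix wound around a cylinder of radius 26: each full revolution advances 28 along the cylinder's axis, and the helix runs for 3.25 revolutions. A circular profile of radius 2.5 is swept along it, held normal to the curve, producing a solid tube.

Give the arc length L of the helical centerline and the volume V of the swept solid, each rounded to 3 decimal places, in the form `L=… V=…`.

L=538.671 V=10576.786

2πR = 2π·26 = 163.362818
per-turn = √(163.362818² + 28²) = √(26687.4103 + 784) = √27471.4103 = 165.745016
L = 3.25 × 165.745016 = 538.671302
V = π·2.5² × L = 19.634954 × 538.671302 = 10576.786276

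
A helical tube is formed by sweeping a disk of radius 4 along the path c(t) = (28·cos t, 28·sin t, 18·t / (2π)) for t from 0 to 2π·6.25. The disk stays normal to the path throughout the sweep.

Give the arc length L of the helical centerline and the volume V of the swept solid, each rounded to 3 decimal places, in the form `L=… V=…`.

L=1105.298 V=55558.317

2πR = 2π·28 = 175.929189
per-turn = √(175.929189² + 18²) = √(30951.0794 + 324) = √31275.0794 = 176.847616
L = 6.25 × 176.847616 = 1105.297602
V = π·4² × L = 50.265482 × 1105.297602 = 55558.317227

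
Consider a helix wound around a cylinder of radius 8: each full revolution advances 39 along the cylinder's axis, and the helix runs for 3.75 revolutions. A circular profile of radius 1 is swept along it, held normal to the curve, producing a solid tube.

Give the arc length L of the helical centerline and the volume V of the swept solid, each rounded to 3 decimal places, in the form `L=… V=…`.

L=238.578 V=749.516

2πR = 2π·8 = 50.265482
per-turn = √(50.265482² + 39²) = √(2526.6187 + 1521) = √4047.6187 = 63.620899
L = 3.75 × 63.620899 = 238.578369
V = π·1² × L = 3.141593 × 238.578369 = 749.516053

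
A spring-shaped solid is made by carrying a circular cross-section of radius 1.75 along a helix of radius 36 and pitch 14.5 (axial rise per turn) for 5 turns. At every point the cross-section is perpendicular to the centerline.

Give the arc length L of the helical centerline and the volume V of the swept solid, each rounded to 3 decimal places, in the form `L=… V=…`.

L=1133.295 V=10903.573

2πR = 2π·36 = 226.194671
per-turn = √(226.194671² + 14.5²) = √(51164.0292 + 210.25) = √51374.2792 = 226.658949
L = 5 × 226.658949 = 1133.294746
V = π·1.75² × L = 9.621128 × 1133.294746 = 10903.573244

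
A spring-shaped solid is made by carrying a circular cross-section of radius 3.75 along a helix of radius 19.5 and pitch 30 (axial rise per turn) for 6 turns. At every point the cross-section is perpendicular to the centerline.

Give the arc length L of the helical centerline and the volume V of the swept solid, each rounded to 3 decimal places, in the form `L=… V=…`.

2πR = 2π·19.5 = 122.522113
per-turn = √(122.522113² + 30²) = √(15011.6683 + 900) = √15911.6683 = 126.141461
L = 6 × 126.141461 = 756.848769
V = π·3.75² × L = 44.178647 × 756.848769 = 33436.554348

L=756.849 V=33436.554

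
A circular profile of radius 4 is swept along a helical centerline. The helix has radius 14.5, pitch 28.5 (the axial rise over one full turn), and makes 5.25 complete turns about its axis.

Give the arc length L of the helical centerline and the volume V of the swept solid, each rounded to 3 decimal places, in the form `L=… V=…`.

L=501.164 V=25191.267

2πR = 2π·14.5 = 91.106187
per-turn = √(91.106187² + 28.5²) = √(8300.3373 + 812.25) = √9112.5873 = 95.459873
L = 5.25 × 95.459873 = 501.164332
V = π·4² × L = 50.265482 × 501.164332 = 25191.266930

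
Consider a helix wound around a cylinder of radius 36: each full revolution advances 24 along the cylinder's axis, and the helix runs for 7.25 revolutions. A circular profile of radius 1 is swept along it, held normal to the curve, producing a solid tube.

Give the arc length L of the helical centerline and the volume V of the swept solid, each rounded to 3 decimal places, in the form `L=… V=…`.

L=1649.117 V=5180.852

2πR = 2π·36 = 226.194671
per-turn = √(226.194671² + 24²) = √(51164.0292 + 576) = √51740.0292 = 227.464347
L = 7.25 × 227.464347 = 1649.116517
V = π·1² × L = 3.141593 × 1649.116517 = 5180.852334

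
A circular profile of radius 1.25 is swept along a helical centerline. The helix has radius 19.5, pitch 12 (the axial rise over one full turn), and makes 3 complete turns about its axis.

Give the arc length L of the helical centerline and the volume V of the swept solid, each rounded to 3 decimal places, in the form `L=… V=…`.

L=369.325 V=1812.920

2πR = 2π·19.5 = 122.522113
per-turn = √(122.522113² + 12²) = √(15011.6683 + 144) = √15155.6683 = 123.108360
L = 3 × 123.108360 = 369.325080
V = π·1.25² × L = 4.908739 × 369.325080 = 1812.920247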